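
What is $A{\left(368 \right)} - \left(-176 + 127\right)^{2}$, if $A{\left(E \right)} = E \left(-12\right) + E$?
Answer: $-6449$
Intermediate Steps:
$A{\left(E \right)} = - 11 E$ ($A{\left(E \right)} = - 12 E + E = - 11 E$)
$A{\left(368 \right)} - \left(-176 + 127\right)^{2} = \left(-11\right) 368 - \left(-176 + 127\right)^{2} = -4048 - \left(-49\right)^{2} = -4048 - 2401 = -6449$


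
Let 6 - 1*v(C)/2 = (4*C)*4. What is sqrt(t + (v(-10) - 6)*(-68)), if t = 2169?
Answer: I*sqrt(19999) ≈ 141.42*I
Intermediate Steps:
v(C) = 12 - 32*C (v(C) = 12 - 2*4*C*4 = 12 - 32*C)
sqrt(t + (v(-10) - 6)*(-68)) = sqrt(2169 + ((12 - 32*(-10)) - 6)*(-68)) = sqrt(2169 + ((12 + 320) - 6)*(-68)) = sqrt(2169 + (332 - 6)*(-68)) = sqrt(2169 + 326*(-68)) = sqrt(2169 - 22168) = sqrt(-19999) = I*sqrt(19999)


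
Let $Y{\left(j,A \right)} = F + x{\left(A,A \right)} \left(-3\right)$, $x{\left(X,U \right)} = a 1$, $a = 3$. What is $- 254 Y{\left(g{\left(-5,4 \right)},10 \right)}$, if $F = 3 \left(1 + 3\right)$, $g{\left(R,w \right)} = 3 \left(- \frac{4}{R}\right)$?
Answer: $-762$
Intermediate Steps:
$g{\left(R,w \right)} = - \frac{12}{R}$
$F = 12$ ($F = 3 \cdot 4 = 12$)
$x{\left(X,U \right)} = 3$ ($x{\left(X,U \right)} = 3 \cdot 1 = 3$)
$Y{\left(j,A \right)} = 3$ ($Y{\left(j,A \right)} = 12 + 3 \left(-3\right) = 12 - 9 = 3$)
$- 254 Y{\left(g{\left(-5,4 \right)},10 \right)} = \left(-254\right) 3 = -762$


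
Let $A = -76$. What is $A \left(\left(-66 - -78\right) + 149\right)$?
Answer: $-12236$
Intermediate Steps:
$A \left(\left(-66 - -78\right) + 149\right) = - 76 \left(\left(-66 - -78\right) + 149\right) = - 76 \left(\left(-66 + 78\right) + 149\right) = - 76 \left(12 + 149\right) = \left(-76\right) 161 = -12236$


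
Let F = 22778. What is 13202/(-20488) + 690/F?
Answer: -71644609/116668916 ≈ -0.61409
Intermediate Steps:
13202/(-20488) + 690/F = 13202/(-20488) + 690/22778 = 13202*(-1/20488) + 690*(1/22778) = -6601/10244 + 345/11389 = -71644609/116668916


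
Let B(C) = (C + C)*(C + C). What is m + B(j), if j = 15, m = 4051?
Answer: 4951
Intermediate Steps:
B(C) = 4*C**2 (B(C) = (2*C)*(2*C) = 4*C**2)
m + B(j) = 4051 + 4*15**2 = 4051 + 4*225 = 4051 + 900 = 4951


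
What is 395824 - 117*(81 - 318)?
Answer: 423553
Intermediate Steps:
395824 - 117*(81 - 318) = 395824 - 117*(-237) = 395824 + 27729 = 423553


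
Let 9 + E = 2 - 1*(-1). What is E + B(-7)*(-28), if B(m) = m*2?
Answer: 386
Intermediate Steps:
B(m) = 2*m
E = -6 (E = -9 + (2 - 1*(-1)) = -9 + (2 + 1) = -9 + 3 = -6)
E + B(-7)*(-28) = -6 + (2*(-7))*(-28) = -6 - 14*(-28) = -6 + 392 = 386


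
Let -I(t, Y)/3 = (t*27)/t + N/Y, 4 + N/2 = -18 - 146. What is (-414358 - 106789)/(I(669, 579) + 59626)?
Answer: -100581371/11492521 ≈ -8.7519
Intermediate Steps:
N = -336 (N = -8 + 2*(-18 - 146) = -8 + 2*(-164) = -8 - 328 = -336)
I(t, Y) = -81 + 1008/Y (I(t, Y) = -3*((t*27)/t - 336/Y) = -3*((27*t)/t - 336/Y) = -3*(27 - 336/Y) = -81 + 1008/Y)
(-414358 - 106789)/(I(669, 579) + 59626) = (-414358 - 106789)/((-81 + 1008/579) + 59626) = -521147/((-81 + 1008*(1/579)) + 59626) = -521147/((-81 + 336/193) + 59626) = -521147/(-15297/193 + 59626) = -521147/11492521/193 = -521147*193/11492521 = -100581371/11492521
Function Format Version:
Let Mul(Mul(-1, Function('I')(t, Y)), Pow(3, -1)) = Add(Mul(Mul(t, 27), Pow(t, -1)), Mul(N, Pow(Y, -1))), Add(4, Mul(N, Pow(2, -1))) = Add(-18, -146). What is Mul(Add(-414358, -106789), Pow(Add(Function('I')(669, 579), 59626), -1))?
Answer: Rational(-100581371, 11492521) ≈ -8.7519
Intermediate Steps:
N = -336 (N = Add(-8, Mul(2, Add(-18, -146))) = Add(-8, Mul(2, -164)) = Add(-8, -328) = -336)
Function('I')(t, Y) = Add(-81, Mul(1008, Pow(Y, -1))) (Function('I')(t, Y) = Mul(-3, Add(Mul(Mul(t, 27), Pow(t, -1)), Mul(-336, Pow(Y, -1)))) = Mul(-3, Add(Mul(Mul(27, t), Pow(t, -1)), Mul(-336, Pow(Y, -1)))) = Mul(-3, Add(27, Mul(-336, Pow(Y, -1)))) = Add(-81, Mul(1008, Pow(Y, -1))))
Mul(Add(-414358, -106789), Pow(Add(Function('I')(669, 579), 59626), -1)) = Mul(Add(-414358, -106789), Pow(Add(Add(-81, Mul(1008, Pow(579, -1))), 59626), -1)) = Mul(-521147, Pow(Add(Add(-81, Mul(1008, Rational(1, 579))), 59626), -1)) = Mul(-521147, Pow(Add(Add(-81, Rational(336, 193)), 59626), -1)) = Mul(-521147, Pow(Add(Rational(-15297, 193), 59626), -1)) = Mul(-521147, Pow(Rational(11492521, 193), -1)) = Mul(-521147, Rational(193, 11492521)) = Rational(-100581371, 11492521)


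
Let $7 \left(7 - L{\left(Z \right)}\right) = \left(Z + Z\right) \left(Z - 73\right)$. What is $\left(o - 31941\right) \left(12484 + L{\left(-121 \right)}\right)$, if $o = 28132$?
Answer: $- \frac{154222601}{7} \approx -2.2032 \cdot 10^{7}$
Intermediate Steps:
$L{\left(Z \right)} = 7 - \frac{2 Z \left(-73 + Z\right)}{7}$ ($L{\left(Z \right)} = 7 - \frac{\left(Z + Z\right) \left(Z - 73\right)}{7} = 7 - \frac{2 Z \left(-73 + Z\right)}{7}$)
$\left(o - 31941\right) \left(12484 + L{\left(-121 \right)}\right) = \left(28132 - 31941\right) \left(12484 + \left(7 - \frac{2 \left(-121\right)^{2}}{7} + \frac{146}{7} \left(-121\right)\right)\right) = - 3809 \left(12484 - \frac{46899}{7}\right) = \left(-3809\right) \frac{40489}{7} = - \frac{154222601}{7}$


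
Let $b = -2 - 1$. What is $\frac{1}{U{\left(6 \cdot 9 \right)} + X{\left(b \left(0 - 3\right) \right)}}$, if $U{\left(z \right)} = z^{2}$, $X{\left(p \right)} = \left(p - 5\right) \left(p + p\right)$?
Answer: $\frac{1}{2988} \approx 0.00033467$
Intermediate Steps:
$b = -3$
$X{\left(p \right)} = 2 p \left(-5 + p\right)$ ($X{\left(p \right)} = \left(-5 + p\right) 2 p = 2 p \left(-5 + p\right)$)
$\frac{1}{U{\left(6 \cdot 9 \right)} + X{\left(b \left(0 - 3\right) \right)}} = \frac{1}{\left(6 \cdot 9\right)^{2} + 2 \left(- 3 \left(0 - 3\right)\right) \left(-5 - 3 \left(0 - 3\right)\right)} = \frac{1}{54^{2} + 2 \left(\left(-3\right) \left(-3\right)\right) \left(-5 - -9\right)} = \frac{1}{2916 + 2 \cdot 9 \left(-5 + 9\right)} = \frac{1}{2916 + 2 \cdot 9 \cdot 4} = \frac{1}{2916 + 72} = \frac{1}{2988}$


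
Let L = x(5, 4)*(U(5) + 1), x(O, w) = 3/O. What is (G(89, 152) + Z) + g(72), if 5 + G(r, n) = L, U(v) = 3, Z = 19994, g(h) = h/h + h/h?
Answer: 99967/5 ≈ 19993.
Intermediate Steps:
g(h) = 2 (g(h) = 1 + 1 = 2)
L = 12/5 (L = (3/5)*(3 + 1) = (3*(1/5))*4 = (3/5)*4 = 12/5 ≈ 2.4000)
G(r, n) = -13/5 (G(r, n) = -5 + 12/5 = -13/5)
(G(89, 152) + Z) + g(72) = (-13/5 + 19994) + 2 = 99957/5 + 2 = 99967/5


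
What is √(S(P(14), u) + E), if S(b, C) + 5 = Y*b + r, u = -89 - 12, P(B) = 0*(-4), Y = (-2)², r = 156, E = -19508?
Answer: I*√19357 ≈ 139.13*I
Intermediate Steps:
Y = 4
P(B) = 0
u = -101
S(b, C) = 151 + 4*b (S(b, C) = -5 + (4*b + 156) = -5 + (156 + 4*b) = 151 + 4*b)
√(S(P(14), u) + E) = √((151 + 4*0) - 19508) = √((151 + 0) - 19508) = √(151 - 19508) = √(-19357) = I*√19357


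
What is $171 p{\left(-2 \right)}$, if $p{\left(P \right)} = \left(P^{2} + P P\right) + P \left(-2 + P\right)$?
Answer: $2736$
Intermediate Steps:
$p{\left(P \right)} = 2 P^{2} + P \left(-2 + P\right)$ ($p{\left(P \right)} = \left(P^{2} + P^{2}\right) + P \left(-2 + P\right) = 2 P^{2} + P \left(-2 + P\right)$)
$171 p{\left(-2 \right)} = 171 \left(- 2 \left(-2 + 3 \left(-2\right)\right)\right) = 171 \left(- 2 \left(-2 - 6\right)\right) = 171 \left(\left(-2\right) \left(-8\right)\right) = 171 \cdot 16 = 2736$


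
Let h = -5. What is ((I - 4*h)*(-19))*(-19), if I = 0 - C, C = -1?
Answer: 7581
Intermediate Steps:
I = 1 (I = 0 - 1*(-1) = 0 + 1 = 1)
((I - 4*h)*(-19))*(-19) = ((1 - 4*(-5))*(-19))*(-19) = ((1 + 20)*(-19))*(-19) = (21*(-19))*(-19) = -399*(-19) = 7581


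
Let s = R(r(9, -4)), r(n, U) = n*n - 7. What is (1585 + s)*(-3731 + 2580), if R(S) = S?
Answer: -1909509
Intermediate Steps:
r(n, U) = -7 + n² (r(n, U) = n² - 7 = -7 + n²)
s = 74 (s = -7 + 9² = -7 + 81 = 74)
(1585 + s)*(-3731 + 2580) = (1585 + 74)*(-3731 + 2580) = 1659*(-1151) = -1909509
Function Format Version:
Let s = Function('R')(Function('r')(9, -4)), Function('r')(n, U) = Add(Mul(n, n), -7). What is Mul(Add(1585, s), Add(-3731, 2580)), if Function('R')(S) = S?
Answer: -1909509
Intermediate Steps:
Function('r')(n, U) = Add(-7, Pow(n, 2)) (Function('r')(n, U) = Add(Pow(n, 2), -7) = Add(-7, Pow(n, 2)))
s = 74 (s = Add(-7, Pow(9, 2)) = Add(-7, 81) = 74)
Mul(Add(1585, s), Add(-3731, 2580)) = Mul(Add(1585, 74), Add(-3731, 2580)) = Mul(1659, -1151) = -1909509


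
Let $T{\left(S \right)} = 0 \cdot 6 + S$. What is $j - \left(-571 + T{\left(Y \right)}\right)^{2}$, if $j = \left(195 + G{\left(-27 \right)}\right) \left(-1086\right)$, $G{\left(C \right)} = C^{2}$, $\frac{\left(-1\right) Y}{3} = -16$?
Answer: $-1276993$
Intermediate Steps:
$Y = 48$ ($Y = \left(-3\right) \left(-16\right) = 48$)
$T{\left(S \right)} = S$ ($T{\left(S \right)} = 0 + S = S$)
$j = -1003464$ ($j = \left(195 + \left(-27\right)^{2}\right) \left(-1086\right) = \left(195 + 729\right) \left(-1086\right) = 924 \left(-1086\right) = -1003464$)
$j - \left(-571 + T{\left(Y \right)}\right)^{2} = -1003464 - \left(-571 + 48\right)^{2} = -1003464 - \left(-523\right)^{2} = -1003464 - 273529 = -1276993$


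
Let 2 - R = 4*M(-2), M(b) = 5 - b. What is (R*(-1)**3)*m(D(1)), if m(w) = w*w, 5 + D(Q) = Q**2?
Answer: 416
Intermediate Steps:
D(Q) = -5 + Q**2
R = -26 (R = 2 - 4*(5 - 1*(-2)) = 2 - 4*(5 + 2) = 2 - 4*7 = 2 - 1*28 = 2 - 28 = -26)
m(w) = w**2
(R*(-1)**3)*m(D(1)) = (-26*(-1)**3)*(-5 + 1**2)**2 = (-26*(-1))*(-5 + 1)**2 = 26*(-4)**2 = 26*16 = 416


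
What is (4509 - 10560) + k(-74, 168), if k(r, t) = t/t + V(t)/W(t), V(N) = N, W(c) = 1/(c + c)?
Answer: 50398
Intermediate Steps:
W(c) = 1/(2*c)
k(r, t) = 1 + 2*t² (k(r, t) = t/t + t/((1/(2*t))) = 1 + t*(2*t) = 1 + 2*t²)
(4509 - 10560) + k(-74, 168) = (4509 - 10560) + (1 + 2*168²) = -6051 + (1 + 2*28224) = -6051 + (1 + 56448) = -6051 + 56449 = 50398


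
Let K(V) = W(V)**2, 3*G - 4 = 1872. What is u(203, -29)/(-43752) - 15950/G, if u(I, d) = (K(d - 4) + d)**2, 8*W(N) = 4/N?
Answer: -9938544011963101/389355662602368 ≈ -25.526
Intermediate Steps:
G = 1876/3 (G = 4/3 + (1/3)*1872 = 4/3 + 624 = 1876/3 ≈ 625.33)
W(N) = 1/(2*N) (W(N) = (4/N)/8 = 1/(2*N))
K(V) = 1/(4*V**2) (K(V) = (1/(2*V))**2 = 1/(4*V**2))
u(I, d) = (d + 1/(4*(-4 + d)**2))**2 (u(I, d) = (1/(4*(d - 4)**2) + d)**2 = (1/(4*(-4 + d)**2) + d)**2 = (d + 1/(4*(-4 + d)**2))**2)
u(203, -29)/(-43752) - 15950/G = ((1 + 4*(-29)*(-4 - 29)**2)**2/(16*(-4 - 29)**4))/(-43752) - 15950/1876/3 = ((1/16)*(1 + 4*(-29)*(-33)**2)**2/(-33)**4)*(-1/43752) - 15950*3/1876 = ((1/16)*(1 + 4*(-29)*1089)**2*(1/1185921))*(-1/43752) - 23925/938 = ((1/16)*(1 - 126324)**2*(1/1185921))*(-1/43752) - 23925/938 = ((1/16)*(-126323)**2*(1/1185921))*(-1/43752) - 23925/938 = ((1/16)*15957500329*(1/1185921))*(-1/43752) - 23925/938 = (15957500329/18974736)*(-1/43752) - 23925/938 = -15957500329/830182649472 - 23925/938 = -9938544011963101/389355662602368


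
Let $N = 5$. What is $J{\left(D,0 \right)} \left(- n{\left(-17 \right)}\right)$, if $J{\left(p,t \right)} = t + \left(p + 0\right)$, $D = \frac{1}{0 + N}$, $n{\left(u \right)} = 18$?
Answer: $- \frac{18}{5} \approx -3.6$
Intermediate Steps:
$D = \frac{1}{5}$ ($D = \frac{1}{0 + 5} = \frac{1}{5} \approx 0.2$)
$J{\left(p,t \right)} = p + t$ ($J{\left(p,t \right)} = t + p = p + t$)
$J{\left(D,0 \right)} \left(- n{\left(-17 \right)}\right) = \left(\frac{1}{5} + 0\right) \left(\left(-1\right) 18\right) = \frac{1}{5} \left(-18\right) = - \frac{18}{5}$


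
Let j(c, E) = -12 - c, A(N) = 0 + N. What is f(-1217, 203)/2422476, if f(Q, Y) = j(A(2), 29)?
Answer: -1/173034 ≈ -5.7792e-6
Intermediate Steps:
A(N) = N
f(Q, Y) = -14 (f(Q, Y) = -12 - 1*2 = -12 - 2 = -14)
f(-1217, 203)/2422476 = -14/2422476 = -14*1/2422476 = -1/173034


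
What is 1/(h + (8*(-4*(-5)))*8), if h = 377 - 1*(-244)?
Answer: 1/1901 ≈ 0.00052604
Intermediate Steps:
h = 621 (h = 377 + 244 = 621)
1/(h + (8*(-4*(-5)))*8) = 1/(621 + (8*(-4*(-5)))*8) = 1/(621 + (8*20)*8) = 1/(621 + 160*8) = 1/(621 + 1280) = 1/1901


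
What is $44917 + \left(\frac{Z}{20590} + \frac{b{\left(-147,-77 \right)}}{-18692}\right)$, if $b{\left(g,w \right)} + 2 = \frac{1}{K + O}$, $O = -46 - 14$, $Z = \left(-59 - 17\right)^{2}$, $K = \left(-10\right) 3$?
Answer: $\frac{155585128852447}{3463814520} \approx 44917.0$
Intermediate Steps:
$K = -30$
$Z = 5776$ ($Z = \left(-76\right)^{2} = 5776$)
$O = -60$ ($O = -46 - 14 = -60$)
$b{\left(g,w \right)} = - \frac{181}{90}$ ($b{\left(g,w \right)} = -2 + \frac{1}{-30 - 60} = -2 + \frac{1}{-90} = -2 - \frac{1}{90} = - \frac{181}{90}$)
$44917 + \left(\frac{Z}{20590} + \frac{b{\left(-147,-77 \right)}}{-18692}\right) = 44917 + \left(\frac{5776}{20590} - \frac{181}{90 \left(-18692\right)}\right) = 44917 + \left(5776 \cdot \frac{1}{20590} - - \frac{181}{1682280}\right) = 44917 + \left(\frac{2888}{10295} + \frac{181}{1682280}\right) = 44917 + \frac{972057607}{3463814520} = \frac{155585128852447}{3463814520}$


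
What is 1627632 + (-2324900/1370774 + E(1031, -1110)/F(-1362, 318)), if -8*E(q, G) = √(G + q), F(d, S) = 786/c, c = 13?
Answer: 1115556651134/685387 - 13*I*√79/6288 ≈ 1.6276e+6 - 0.018376*I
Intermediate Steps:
F(d, S) = 786/13
E(q, G) = -√(G + q)/8
1627632 + (-2324900/1370774 + E(1031, -1110)/F(-1362, 318)) = 1627632 + (-2324900/1370774 + (-√(-1110 + 1031)/8)/(786/13)) = 1627632 + (-2324900*1/1370774 - I*√79/8*(13/786)) = 1627632 + (-1162450/685387 - I*√79/8*(13/786)) = 1627632 + (-1162450/685387 - 13*I*√79/6288) = 1115556651134/685387 - 13*I*√79/6288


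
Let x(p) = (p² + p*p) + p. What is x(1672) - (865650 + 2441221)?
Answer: 2285969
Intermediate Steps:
x(p) = p + 2*p² (x(p) = (p² + p²) + p = 2*p² + p = p + 2*p²)
x(1672) - (865650 + 2441221) = 1672*(1 + 2*1672) - (865650 + 2441221) = 1672*(1 + 3344) - 1*3306871 = 1672*3345 - 3306871 = 5592840 - 3306871 = 2285969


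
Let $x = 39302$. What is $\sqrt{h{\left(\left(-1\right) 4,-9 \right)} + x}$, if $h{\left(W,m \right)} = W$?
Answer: $7 \sqrt{802} \approx 198.24$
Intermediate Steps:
$\sqrt{h{\left(\left(-1\right) 4,-9 \right)} + x} = \sqrt{\left(-1\right) 4 + 39302} = \sqrt{-4 + 39302} = \sqrt{39298} = 7 \sqrt{802}$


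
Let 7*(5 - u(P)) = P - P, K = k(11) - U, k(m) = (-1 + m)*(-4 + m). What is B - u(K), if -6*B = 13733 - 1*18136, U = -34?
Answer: 4373/6 ≈ 728.83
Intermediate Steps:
B = 4403/6 (B = -(13733 - 1*18136)/6 = -(13733 - 18136)/6 = -⅙*(-4403) = 4403/6 ≈ 733.83)
K = 104 (K = (4 + 11² - 5*11) - 1*(-34) = (4 + 121 - 55) + 34 = 70 + 34 = 104)
u(P) = 5 (u(P) = 5 - (P - P)/7 = 5 - ⅐*0 = 5 + 0 = 5)
B - u(K) = 4403/6 - 1*5 = 4403/6 - 5 = 4373/6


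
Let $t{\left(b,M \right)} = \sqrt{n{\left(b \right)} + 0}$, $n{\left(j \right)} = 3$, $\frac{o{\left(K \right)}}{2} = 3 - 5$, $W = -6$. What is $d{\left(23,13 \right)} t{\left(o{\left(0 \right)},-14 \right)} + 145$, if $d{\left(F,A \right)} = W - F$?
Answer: $145 - 29 \sqrt{3} \approx 94.771$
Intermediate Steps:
$o{\left(K \right)} = -4$ ($o{\left(K \right)} = 2 \left(3 - 5\right) = 2 \left(-2\right) = -4$)
$t{\left(b,M \right)} = \sqrt{3}$ ($t{\left(b,M \right)} = \sqrt{3 + 0} = \sqrt{3}$)
$d{\left(F,A \right)} = -6 - F$
$d{\left(23,13 \right)} t{\left(o{\left(0 \right)},-14 \right)} + 145 = \left(-6 - 23\right) \sqrt{3} + 145 = - 29 \sqrt{3} + 145 = 145 - 29 \sqrt{3}$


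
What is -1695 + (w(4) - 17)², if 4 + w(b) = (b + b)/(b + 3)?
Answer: -63734/49 ≈ -1300.7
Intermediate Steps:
w(b) = -4 + 2*b/(3 + b) (w(b) = -4 + (b + b)/(b + 3) = -4 + (2*b)/(3 + b) = -4 + 2*b/(3 + b))
-1695 + (w(4) - 17)² = -1695 + (2*(-6 - 1*4)/(3 + 4) - 17)² = -1695 + (2*(-6 - 4)/7 - 17)² = -1695 + (2*(⅐)*(-10) - 17)² = -1695 + (-20/7 - 17)² = -1695 + (-139/7)² = -1695 + 19321/49 = -63734/49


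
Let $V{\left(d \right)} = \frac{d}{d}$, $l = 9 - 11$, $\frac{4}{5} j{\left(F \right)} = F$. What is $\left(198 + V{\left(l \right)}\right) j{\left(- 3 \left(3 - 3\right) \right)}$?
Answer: $0$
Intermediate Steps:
$j{\left(F \right)} = \frac{5 F}{4}$
$l = -2$ ($l = 9 - 11 = -2$)
$V{\left(d \right)} = 1$
$\left(198 + V{\left(l \right)}\right) j{\left(- 3 \left(3 - 3\right) \right)} = \left(198 + 1\right) \frac{5 \left(- 3 \left(3 - 3\right)\right)}{4} = 199 \frac{5 \left(\left(-3\right) 0\right)}{4} = 199 \cdot \frac{5}{4} \cdot 0 = 199 \cdot 0 = 0$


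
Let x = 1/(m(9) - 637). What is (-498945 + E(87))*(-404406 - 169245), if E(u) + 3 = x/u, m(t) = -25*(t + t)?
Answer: 9022576709793621/31523 ≈ 2.8622e+11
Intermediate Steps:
m(t) = -50*t
x = -1/1087 (x = 1/(-50*9 - 637) = 1/(-450 - 637) = 1/(-1087) = -1/1087 ≈ -0.00091996)
E(u) = -3 - 1/(1087*u)
(-498945 + E(87))*(-404406 - 169245) = (-498945 + (-3 - 1/1087/87))*(-404406 - 169245) = (-498945 + (-3 - 1/1087*1/87))*(-573651) = (-498945 + (-3 - 1/94569))*(-573651) = (-498945 - 283708/94569)*(-573651) = -47185013413/94569*(-573651) = 9022576709793621/31523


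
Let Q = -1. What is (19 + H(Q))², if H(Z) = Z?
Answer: 324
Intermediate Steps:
(19 + H(Q))² = (19 - 1)² = 18² = 324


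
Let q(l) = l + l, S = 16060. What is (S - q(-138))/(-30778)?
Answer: -8168/15389 ≈ -0.53077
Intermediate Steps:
q(l) = 2*l
(S - q(-138))/(-30778) = (16060 - 2*(-138))/(-30778) = (16060 - 1*(-276))*(-1/30778) = (16060 + 276)*(-1/30778) = 16336*(-1/30778) = -8168/15389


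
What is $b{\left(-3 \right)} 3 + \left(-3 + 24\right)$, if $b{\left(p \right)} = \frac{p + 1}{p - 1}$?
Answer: $\frac{45}{2} \approx 22.5$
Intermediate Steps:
$b{\left(p \right)} = \frac{1 + p}{-1 + p}$
$b{\left(-3 \right)} 3 + \left(-3 + 24\right) = \frac{1 - 3}{-1 - 3} \cdot 3 + \left(-3 + 24\right) = \frac{1}{-4} \left(-2\right) 3 + 21 = \left(- \frac{1}{4}\right) \left(-2\right) 3 + 21 = \frac{1}{2} \cdot 3 + 21 = \frac{3}{2} + 21 = \frac{45}{2}$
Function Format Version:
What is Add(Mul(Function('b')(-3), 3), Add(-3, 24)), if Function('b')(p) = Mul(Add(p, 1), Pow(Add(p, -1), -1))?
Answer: Rational(45, 2) ≈ 22.500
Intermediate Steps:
Function('b')(p) = Mul(Pow(Add(-1, p), -1), Add(1, p)) (Function('b')(p) = Mul(Add(1, p), Pow(Add(-1, p), -1)) = Mul(Pow(Add(-1, p), -1), Add(1, p)))
Add(Mul(Function('b')(-3), 3), Add(-3, 24)) = Add(Mul(Mul(Pow(Add(-1, -3), -1), Add(1, -3)), 3), Add(-3, 24)) = Add(Mul(Mul(Pow(-4, -1), -2), 3), 21) = Add(Mul(Mul(Rational(-1, 4), -2), 3), 21) = Add(Mul(Rational(1, 2), 3), 21) = Add(Rational(3, 2), 21) = Rational(45, 2)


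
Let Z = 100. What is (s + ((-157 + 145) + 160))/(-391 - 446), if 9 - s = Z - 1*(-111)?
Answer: 2/31 ≈ 0.064516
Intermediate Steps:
s = -202 (s = 9 - (100 - 1*(-111)) = 9 - (100 + 111) = 9 - 1*211 = 9 - 211 = -202)
(s + ((-157 + 145) + 160))/(-391 - 446) = (-202 + ((-157 + 145) + 160))/(-391 - 446) = (-202 + (-12 + 160))/(-837) = (-202 + 148)*(-1/837) = -54*(-1/837) = 2/31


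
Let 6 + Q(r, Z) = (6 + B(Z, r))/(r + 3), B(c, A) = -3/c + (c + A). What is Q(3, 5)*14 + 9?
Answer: -656/15 ≈ -43.733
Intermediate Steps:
B(c, A) = A + c - 3/c (B(c, A) = -3/c + (A + c) = A + c - 3/c)
Q(r, Z) = -6 + (6 + Z + r - 3/Z)/(3 + r) (Q(r, Z) = -6 + (6 + (r + Z - 3/Z))/(r + 3) = -6 + (6 + (Z + r - 3/Z))/(3 + r) = -6 + (6 + Z + r - 3/Z)/(3 + r))
Q(3, 5)*14 + 9 = ((-3 - 1*5*(12 - 1*5 + 5*3))/(5*(3 + 3)))*14 + 9 = ((1/5)*(-3 - 1*5*(12 - 5 + 15))/6)*14 + 9 = ((1/5)*(1/6)*(-3 - 1*5*22))*14 + 9 = ((1/5)*(1/6)*(-3 - 110))*14 + 9 = ((1/5)*(1/6)*(-113))*14 + 9 = -113/30*14 + 9 = -791/15 + 9 = -656/15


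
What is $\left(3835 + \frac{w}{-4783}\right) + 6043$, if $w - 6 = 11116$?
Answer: $\frac{47235352}{4783} \approx 9875.7$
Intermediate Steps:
$w = 11122$ ($w = 6 + 11116 = 11122$)
$\left(3835 + \frac{w}{-4783}\right) + 6043 = \left(3835 + \frac{11122}{-4783}\right) + 6043 = \left(3835 + 11122 \left(- \frac{1}{4783}\right)\right) + 6043 = \left(3835 - \frac{11122}{4783}\right) + 6043 = \frac{18331683}{4783} + 6043 = \frac{47235352}{4783}$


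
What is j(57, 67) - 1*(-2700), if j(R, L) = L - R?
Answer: 2710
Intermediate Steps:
j(57, 67) - 1*(-2700) = (67 - 1*57) - 1*(-2700) = (67 - 57) + 2700 = 10 + 2700 = 2710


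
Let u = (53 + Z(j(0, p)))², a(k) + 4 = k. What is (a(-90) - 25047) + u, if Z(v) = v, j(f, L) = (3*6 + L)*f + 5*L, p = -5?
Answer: -24357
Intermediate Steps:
j(f, L) = 5*L + f*(18 + L) (j(f, L) = (18 + L)*f + 5*L = f*(18 + L) + 5*L = 5*L + f*(18 + L))
a(k) = -4 + k
u = 784 (u = (53 + (5*(-5) + 18*0 - 5*0))² = (53 + (-25 + 0 + 0))² = (53 - 25)² = 28² = 784)
(a(-90) - 25047) + u = ((-4 - 90) - 25047) + 784 = (-94 - 25047) + 784 = -25141 + 784 = -24357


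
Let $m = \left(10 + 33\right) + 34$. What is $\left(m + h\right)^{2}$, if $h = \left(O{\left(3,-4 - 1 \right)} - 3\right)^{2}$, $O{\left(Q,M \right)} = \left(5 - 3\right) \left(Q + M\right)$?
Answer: $15876$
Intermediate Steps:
$O{\left(Q,M \right)} = 2 M + 2 Q$ ($O{\left(Q,M \right)} = 2 \left(M + Q\right) = 2 M + 2 Q$)
$m = 77$ ($m = 43 + 34 = 77$)
$h = 49$ ($h = \left(\left(2 \left(-4 - 1\right) + 2 \cdot 3\right) - 3\right)^{2} = \left(\left(2 \left(-4 - 1\right) + 6\right) - 3\right)^{2} = \left(\left(2 \left(-5\right) + 6\right) - 3\right)^{2} = \left(\left(-10 + 6\right) - 3\right)^{2} = \left(-4 - 3\right)^{2} = \left(-7\right)^{2} = 49$)
$\left(m + h\right)^{2} = \left(77 + 49\right)^{2} = 126^{2} = 15876$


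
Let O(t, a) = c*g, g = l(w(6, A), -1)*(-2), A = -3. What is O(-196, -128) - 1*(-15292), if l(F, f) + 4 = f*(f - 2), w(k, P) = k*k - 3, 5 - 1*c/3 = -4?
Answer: 15346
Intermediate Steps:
c = 27 (c = 15 - 3*(-4) = 15 + 12 = 27)
w(k, P) = -3 + k² (w(k, P) = k² - 3 = -3 + k²)
l(F, f) = -4 + f*(-2 + f) (l(F, f) = -4 + f*(f - 2) = -4 + f*(-2 + f))
g = 2 (g = (-4 + (-1)² - 2*(-1))*(-2) = (-4 + 1 + 2)*(-2) = -1*(-2) = 2)
O(t, a) = 54 (O(t, a) = 27*2 = 54)
O(-196, -128) - 1*(-15292) = 54 - 1*(-15292) = 54 + 15292 = 15346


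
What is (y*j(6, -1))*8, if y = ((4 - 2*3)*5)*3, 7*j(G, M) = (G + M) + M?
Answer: -960/7 ≈ -137.14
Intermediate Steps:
j(G, M) = G/7 + 2*M/7 (j(G, M) = ((G + M) + M)/7 = (G + 2*M)/7 = G/7 + 2*M/7)
y = -30 (y = ((4 - 6)*5)*3 = -2*5*3 = -10*3 = -30)
(y*j(6, -1))*8 = -30*((⅐)*6 + (2/7)*(-1))*8 = -30*(6/7 - 2/7)*8 = -30*4/7*8 = -120/7*8 = -960/7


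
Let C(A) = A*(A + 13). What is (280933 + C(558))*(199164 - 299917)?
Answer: -60406561903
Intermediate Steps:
C(A) = A*(13 + A)
(280933 + C(558))*(199164 - 299917) = (280933 + 558*(13 + 558))*(199164 - 299917) = (280933 + 558*571)*(-100753) = (280933 + 318618)*(-100753) = 599551*(-100753) = -60406561903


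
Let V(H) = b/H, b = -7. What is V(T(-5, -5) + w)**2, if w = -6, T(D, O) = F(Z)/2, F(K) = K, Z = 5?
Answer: 4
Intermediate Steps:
T(D, O) = 5/2
V(H) = -7/H
V(T(-5, -5) + w)**2 = (-7/(5/2 - 6))**2 = (-7/(-7/2))**2 = (-7*(-2/7))**2 = 2**2 = 4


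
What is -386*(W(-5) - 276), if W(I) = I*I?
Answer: 96886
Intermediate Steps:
W(I) = I²
-386*(W(-5) - 276) = -386*((-5)² - 276) = -386*(25 - 276) = -386*(-251) = 96886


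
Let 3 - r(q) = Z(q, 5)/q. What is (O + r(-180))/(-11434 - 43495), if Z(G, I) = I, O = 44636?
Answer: -1607005/1977444 ≈ -0.81267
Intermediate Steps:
r(q) = 3 - 5/q
(O + r(-180))/(-11434 - 43495) = (44636 + (3 - 5/(-180)))/(-11434 - 43495) = (44636 + (3 - 5*(-1/180)))/(-54929) = (44636 + (3 + 1/36))*(-1/54929) = (44636 + 109/36)*(-1/54929) = (1607005/36)*(-1/54929) = -1607005/1977444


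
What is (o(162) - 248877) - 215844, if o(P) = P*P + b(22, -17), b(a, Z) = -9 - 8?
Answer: -438494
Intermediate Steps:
b(a, Z) = -17
o(P) = -17 + P² (o(P) = P*P - 17 = P² - 17 = -17 + P²)
(o(162) - 248877) - 215844 = ((-17 + 162²) - 248877) - 215844 = ((-17 + 26244) - 248877) - 215844 = (26227 - 248877) - 215844 = -222650 - 215844 = -438494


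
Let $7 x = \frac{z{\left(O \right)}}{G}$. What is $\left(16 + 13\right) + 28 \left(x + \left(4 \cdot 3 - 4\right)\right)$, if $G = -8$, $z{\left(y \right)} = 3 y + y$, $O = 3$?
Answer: $247$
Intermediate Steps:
$z{\left(y \right)} = 4 y$
$x = - \frac{3}{14}$ ($x = \frac{4 \cdot 3 \frac{1}{-8}}{7} = \frac{12 \left(- \frac{1}{8}\right)}{7} = \frac{1}{7} \left(- \frac{3}{2}\right) = - \frac{3}{14} \approx -0.21429$)
$\left(16 + 13\right) + 28 \left(x + \left(4 \cdot 3 - 4\right)\right) = \left(16 + 13\right) + 28 \left(- \frac{3}{14} + \left(4 \cdot 3 - 4\right)\right) = 29 + 28 \left(- \frac{3}{14} + \left(12 - 4\right)\right) = 29 + 28 \left(- \frac{3}{14} + 8\right) = 29 + 28 \cdot \frac{109}{14} = 29 + 218 = 247$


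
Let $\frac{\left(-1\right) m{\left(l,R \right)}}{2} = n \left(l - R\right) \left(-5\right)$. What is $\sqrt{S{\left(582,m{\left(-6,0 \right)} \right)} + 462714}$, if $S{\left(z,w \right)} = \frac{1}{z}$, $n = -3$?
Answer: $\frac{\sqrt{156732337518}}{582} \approx 680.23$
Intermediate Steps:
$m{\left(l,R \right)} = - 30 l + 30 R$ ($m{\left(l,R \right)} = - 2 - 3 \left(l - R\right) \left(-5\right) = - 2 \left(- 3 l + 3 R\right) \left(-5\right) = - 2 \left(- 15 R + 15 l\right) = - 30 l + 30 R$)
$\sqrt{S{\left(582,m{\left(-6,0 \right)} \right)} + 462714} = \sqrt{\frac{1}{582} + 462714} = \sqrt{\frac{269299549}{582}} = \frac{\sqrt{156732337518}}{582}$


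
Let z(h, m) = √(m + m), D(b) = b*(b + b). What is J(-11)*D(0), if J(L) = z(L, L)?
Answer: 0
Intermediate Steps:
D(b) = 2*b² (D(b) = b*(2*b) = 2*b²)
z(h, m) = √2*√m (z(h, m) = √(2*m) = √2*√m)
J(L) = √2*√L
J(-11)*D(0) = (√2*√(-11))*(2*0²) = (√2*(I*√11))*(2*0) = (I*√22)*0 = 0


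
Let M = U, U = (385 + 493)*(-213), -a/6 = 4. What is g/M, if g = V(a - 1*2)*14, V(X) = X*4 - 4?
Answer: 252/31169 ≈ 0.0080850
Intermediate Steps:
a = -24 (a = -6*4 = -24)
V(X) = -4 + 4*X (V(X) = 4*X - 4 = -4 + 4*X)
U = -187014 (U = 878*(-213) = -187014)
g = -1512 (g = (-4 + 4*(-24 - 1*2))*14 = (-4 + 4*(-24 - 2))*14 = (-4 + 4*(-26))*14 = (-4 - 104)*14 = -108*14 = -1512)
M = -187014
g/M = -1512/(-187014) = -1512*(-1/187014) = 252/31169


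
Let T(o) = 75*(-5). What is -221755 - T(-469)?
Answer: -221380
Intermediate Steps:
T(o) = -375
-221755 - T(-469) = -221755 - 1*(-375) = -221755 + 375 = -221380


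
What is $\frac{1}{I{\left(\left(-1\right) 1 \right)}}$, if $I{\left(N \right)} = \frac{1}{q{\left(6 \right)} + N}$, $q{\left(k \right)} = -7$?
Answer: $-8$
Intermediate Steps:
$I{\left(N \right)} = \frac{1}{-7 + N}$
$\frac{1}{I{\left(\left(-1\right) 1 \right)}} = \frac{1}{\frac{1}{-7 - 1}} = \frac{1}{\frac{1}{-8}} = \frac{1}{- \frac{1}{8}} = -8$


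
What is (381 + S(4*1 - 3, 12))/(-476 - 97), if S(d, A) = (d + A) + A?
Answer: -406/573 ≈ -0.70855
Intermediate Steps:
S(d, A) = d + 2*A (S(d, A) = (A + d) + A = d + 2*A)
(381 + S(4*1 - 3, 12))/(-476 - 97) = (381 + ((4*1 - 3) + 2*12))/(-476 - 97) = (381 + ((4 - 3) + 24))/(-573) = (381 + (1 + 24))*(-1/573) = (381 + 25)*(-1/573) = 406*(-1/573) = -406/573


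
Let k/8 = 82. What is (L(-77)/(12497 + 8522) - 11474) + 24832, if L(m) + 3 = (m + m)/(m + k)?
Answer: 162566871467/12170001 ≈ 13358.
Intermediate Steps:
k = 656 (k = 8*82 = 656)
L(m) = -3 + 2*m/(656 + m) (L(m) = -3 + (m + m)/(m + 656) = -3 + (2*m)/(656 + m) = -3 + 2*m/(656 + m))
(L(-77)/(12497 + 8522) - 11474) + 24832 = (((-1968 - 1*(-77))/(656 - 77))/(12497 + 8522) - 11474) + 24832 = (((-1968 + 77)/579)/21019 - 11474) + 24832 = (((1/579)*(-1891))*(1/21019) - 11474) + 24832 = (-1891/579*1/21019 - 11474) + 24832 = (-1891/12170001 - 11474) + 24832 = -139638593365/12170001 + 24832 = 162566871467/12170001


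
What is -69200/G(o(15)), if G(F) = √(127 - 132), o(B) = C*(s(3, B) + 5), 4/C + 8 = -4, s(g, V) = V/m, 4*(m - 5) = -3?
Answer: 13840*I*√5 ≈ 30947.0*I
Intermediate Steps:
m = 17/4 (m = 5 + (¼)*(-3) = 5 - ¾ = 17/4 ≈ 4.2500)
s(g, V) = 4*V/17 (s(g, V) = V/(17/4) = V*(4/17) = 4*V/17)
C = -⅓ (C = 4/(-8 - 4) = 4/(-12) = 4*(-1/12) = -⅓ ≈ -0.33333)
o(B) = -5/3 - 4*B/51 (o(B) = -(4*B/17 + 5)/3 = -(5 + 4*B/17)/3 = -5/3 - 4*B/51)
G(F) = I*√5 (G(F) = √(-5) = I*√5)
-69200/G(o(15)) = -69200*(-I*√5/5) = -(-13840)*I*√5 = 13840*I*√5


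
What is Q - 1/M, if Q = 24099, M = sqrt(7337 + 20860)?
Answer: 24099 - sqrt(3133)/9399 ≈ 24099.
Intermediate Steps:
M = 3*sqrt(3133) (M = sqrt(28197) = 3*sqrt(3133) ≈ 167.92)
Q - 1/M = 24099 - 1/(3*sqrt(3133)) = 24099 - sqrt(3133)/9399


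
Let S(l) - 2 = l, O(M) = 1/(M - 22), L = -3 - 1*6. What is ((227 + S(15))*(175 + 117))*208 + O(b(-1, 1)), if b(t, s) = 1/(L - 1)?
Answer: 3275128054/221 ≈ 1.4820e+7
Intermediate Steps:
L = -9 (L = -3 - 6 = -9)
b(t, s) = -⅒ (b(t, s) = 1/(-9 - 1) = 1/(-10) = -⅒)
O(M) = 1/(-22 + M)
S(l) = 2 + l
((227 + S(15))*(175 + 117))*208 + O(b(-1, 1)) = ((227 + (2 + 15))*(175 + 117))*208 + 1/(-22 - ⅒) = ((227 + 17)*292)*208 + 1/(-221/10) = (244*292)*208 - 10/221 = 71248*208 - 10/221 = 14819584 - 10/221 = 3275128054/221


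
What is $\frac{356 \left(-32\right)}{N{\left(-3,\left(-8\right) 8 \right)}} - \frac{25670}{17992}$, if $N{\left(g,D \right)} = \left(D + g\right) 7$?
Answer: $\frac{96462817}{4219124} \approx 22.863$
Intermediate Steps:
$N{\left(g,D \right)} = 7 D + 7 g$
$\frac{356 \left(-32\right)}{N{\left(-3,\left(-8\right) 8 \right)}} - \frac{25670}{17992} = \frac{356 \left(-32\right)}{7 \left(\left(-8\right) 8\right) + 7 \left(-3\right)} - \frac{25670}{17992} = - \frac{11392}{7 \left(-64\right) - 21} - \frac{12835}{8996} = - \frac{11392}{-448 - 21} - \frac{12835}{8996} = - \frac{11392}{-469} - \frac{12835}{8996} = \left(-11392\right) \left(- \frac{1}{469}\right) - \frac{12835}{8996} = \frac{11392}{469} - \frac{12835}{8996} = \frac{96462817}{4219124}$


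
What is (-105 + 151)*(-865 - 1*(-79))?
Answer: -36156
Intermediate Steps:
(-105 + 151)*(-865 - 1*(-79)) = 46*(-865 + 79) = 46*(-786) = -36156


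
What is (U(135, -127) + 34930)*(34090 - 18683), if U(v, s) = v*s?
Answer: 274013495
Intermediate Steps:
U(v, s) = s*v
(U(135, -127) + 34930)*(34090 - 18683) = (-127*135 + 34930)*(34090 - 18683) = (-17145 + 34930)*15407 = 17785*15407 = 274013495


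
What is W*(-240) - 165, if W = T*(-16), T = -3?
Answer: -11685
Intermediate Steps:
W = 48 (W = -3*(-16) = 48)
W*(-240) - 165 = 48*(-240) - 165 = -11520 - 165 = -11685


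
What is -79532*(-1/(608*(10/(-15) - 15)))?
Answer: -59649/7144 ≈ -8.3495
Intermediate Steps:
-79532*(-1/(608*(10/(-15) - 15))) = -79532*(-1/(608*(10*(-1/15) - 15))) = -79532*(-1/(608*(-2/3 - 15))) = -79532/((16*(-47/3))*(-38)) = -79532/((-752/3*(-38))) = -79532/28576/3 = -79532*3/28576 = -59649/7144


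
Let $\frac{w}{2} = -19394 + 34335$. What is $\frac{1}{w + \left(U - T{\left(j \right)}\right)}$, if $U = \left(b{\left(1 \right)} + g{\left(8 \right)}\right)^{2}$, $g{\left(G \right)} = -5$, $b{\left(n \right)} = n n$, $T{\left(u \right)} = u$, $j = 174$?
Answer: $\frac{1}{29724} \approx 3.3643 \cdot 10^{-5}$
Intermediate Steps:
$b{\left(n \right)} = n^{2}$
$U = 16$ ($U = \left(1^{2} - 5\right)^{2} = \left(1 - 5\right)^{2} = \left(-4\right)^{2} = 16$)
$w = 29882$ ($w = 2 \left(-19394 + 34335\right) = 2 \cdot 14941 = 29882$)
$\frac{1}{w + \left(U - T{\left(j \right)}\right)} = \frac{1}{29882 + \left(16 - 174\right)} = \frac{1}{29882 - 158} = \frac{1}{29724}$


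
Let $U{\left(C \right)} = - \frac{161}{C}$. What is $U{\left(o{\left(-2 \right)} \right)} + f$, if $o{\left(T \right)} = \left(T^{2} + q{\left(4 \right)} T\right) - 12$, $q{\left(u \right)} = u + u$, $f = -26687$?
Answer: $- \frac{640327}{24} \approx -26680.0$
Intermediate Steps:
$q{\left(u \right)} = 2 u$
$o{\left(T \right)} = -12 + T^{2} + 8 T$ ($o{\left(T \right)} = \left(T^{2} + 2 \cdot 4 T\right) - 12 = \left(T^{2} + 8 T\right) - 12 = -12 + T^{2} + 8 T$)
$U{\left(o{\left(-2 \right)} \right)} + f = - \frac{161}{-12 + \left(-2\right)^{2} + 8 \left(-2\right)} - 26687 = - \frac{161}{-12 + 4 - 16} - 26687 = - \frac{161}{-24} - 26687 = \left(-161\right) \left(- \frac{1}{24}\right) - 26687 = \frac{161}{24} - 26687 = - \frac{640327}{24}$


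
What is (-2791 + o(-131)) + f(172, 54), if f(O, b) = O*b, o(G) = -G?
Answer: 6628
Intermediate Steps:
(-2791 + o(-131)) + f(172, 54) = (-2791 - 1*(-131)) + 172*54 = (-2791 + 131) + 9288 = -2660 + 9288 = 6628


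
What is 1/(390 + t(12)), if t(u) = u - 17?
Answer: 1/385 ≈ 0.0025974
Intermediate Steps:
t(u) = -17 + u
1/(390 + t(12)) = 1/(390 + (-17 + 12)) = 1/(390 - 5) = 1/385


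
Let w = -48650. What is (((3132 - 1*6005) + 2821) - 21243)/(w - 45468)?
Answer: 21295/94118 ≈ 0.22626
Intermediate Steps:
(((3132 - 1*6005) + 2821) - 21243)/(w - 45468) = (((3132 - 1*6005) + 2821) - 21243)/(-48650 - 45468) = (((3132 - 6005) + 2821) - 21243)/(-94118) = ((-2873 + 2821) - 21243)*(-1/94118) = (-52 - 21243)*(-1/94118) = -21295*(-1/94118) = 21295/94118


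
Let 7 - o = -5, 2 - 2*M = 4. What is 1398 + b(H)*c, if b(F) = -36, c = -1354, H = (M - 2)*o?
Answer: 50142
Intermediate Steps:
M = -1 (M = 1 - ½*4 = 1 - 2 = -1)
o = 12 (o = 7 - 1*(-5) = 7 + 5 = 12)
H = -36 (H = (-1 - 2)*12 = -3*12 = -36)
1398 + b(H)*c = 1398 - 36*(-1354) = 1398 + 48744 = 50142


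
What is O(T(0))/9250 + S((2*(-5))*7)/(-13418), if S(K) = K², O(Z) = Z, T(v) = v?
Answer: -2450/6709 ≈ -0.36518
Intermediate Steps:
O(T(0))/9250 + S((2*(-5))*7)/(-13418) = 0/9250 + ((2*(-5))*7)²/(-13418) = 0*(1/9250) + (-10*7)²*(-1/13418) = 0 + (-70)²*(-1/13418) = 0 + 4900*(-1/13418) = 0 - 2450/6709 = -2450/6709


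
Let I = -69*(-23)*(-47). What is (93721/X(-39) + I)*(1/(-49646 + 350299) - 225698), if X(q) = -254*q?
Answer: 16710521964872192003/992756206 ≈ 1.6832e+10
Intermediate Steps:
I = -74589 (I = 1587*(-47) = -74589)
(93721/X(-39) + I)*(1/(-49646 + 350299) - 225698) = (93721/((-254*(-39))) - 74589)*(1/(-49646 + 350299) - 225698) = (93721/9906 - 74589)*(1/300653 - 225698) = (93721*(1/9906) - 74589)*(1/300653 - 225698) = (93721/9906 - 74589)*(-67856780793/300653) = -738784913/9906*(-67856780793/300653) = 16710521964872192003/992756206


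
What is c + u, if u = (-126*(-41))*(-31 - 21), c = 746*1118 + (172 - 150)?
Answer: 565418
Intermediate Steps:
c = 834050 (c = 834028 + 22 = 834050)
u = -268632 (u = 5166*(-52) = -268632)
c + u = 834050 - 268632 = 565418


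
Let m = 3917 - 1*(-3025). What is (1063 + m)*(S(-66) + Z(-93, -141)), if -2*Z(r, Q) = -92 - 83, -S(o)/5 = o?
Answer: 6684175/2 ≈ 3.3421e+6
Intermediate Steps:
m = 6942 (m = 3917 + 3025 = 6942)
S(o) = -5*o
Z(r, Q) = 175/2 (Z(r, Q) = -(-92 - 83)/2 = -½*(-175) = 175/2)
(1063 + m)*(S(-66) + Z(-93, -141)) = (1063 + 6942)*(-5*(-66) + 175/2) = 8005*(330 + 175/2) = 8005*(835/2) = 6684175/2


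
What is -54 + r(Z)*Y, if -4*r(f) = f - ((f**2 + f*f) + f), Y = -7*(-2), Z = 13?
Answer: 1129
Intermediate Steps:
Y = 14
r(f) = f**2/2 (r(f) = -(f - ((f**2 + f*f) + f))/4 = -(f - ((f**2 + f**2) + f))/4 = -(f - (2*f**2 + f))/4 = -(f - (f + 2*f**2))/4 = -(f + (-f - 2*f**2))/4 = -(-1)*f**2/2 = f**2/2)
-54 + r(Z)*Y = -54 + ((1/2)*13**2)*14 = -54 + ((1/2)*169)*14 = -54 + (169/2)*14 = -54 + 1183 = 1129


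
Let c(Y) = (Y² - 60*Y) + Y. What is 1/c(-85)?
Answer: 1/12240 ≈ 8.1699e-5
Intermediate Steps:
c(Y) = Y² - 59*Y
1/c(-85) = 1/(-85*(-59 - 85)) = 1/(-85*(-144)) = 1/12240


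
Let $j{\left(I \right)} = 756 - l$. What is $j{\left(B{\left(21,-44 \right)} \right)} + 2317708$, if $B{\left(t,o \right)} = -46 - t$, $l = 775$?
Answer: $2317689$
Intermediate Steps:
$j{\left(I \right)} = -19$ ($j{\left(I \right)} = 756 - 775 = -19$)
$j{\left(B{\left(21,-44 \right)} \right)} + 2317708 = -19 + 2317708 = 2317689$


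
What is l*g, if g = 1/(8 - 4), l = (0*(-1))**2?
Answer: 0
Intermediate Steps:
l = 0 (l = 0**2 = 0)
g = 1/4 ≈ 0.25000
l*g = 0*(1/4) = 0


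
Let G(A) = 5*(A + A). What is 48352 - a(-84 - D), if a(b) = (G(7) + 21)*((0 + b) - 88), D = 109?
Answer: 73923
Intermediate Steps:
G(A) = 10*A (G(A) = 5*(2*A) = 10*A)
a(b) = -8008 + 91*b (a(b) = (10*7 + 21)*((0 + b) - 88) = (70 + 21)*(b - 88) = 91*(-88 + b) = -8008 + 91*b)
48352 - a(-84 - D) = 48352 - (-8008 + 91*(-84 - 1*109)) = 48352 - (-8008 + 91*(-84 - 109)) = 48352 - (-8008 + 91*(-193)) = 48352 - (-8008 - 17563) = 48352 - 1*(-25571) = 48352 + 25571 = 73923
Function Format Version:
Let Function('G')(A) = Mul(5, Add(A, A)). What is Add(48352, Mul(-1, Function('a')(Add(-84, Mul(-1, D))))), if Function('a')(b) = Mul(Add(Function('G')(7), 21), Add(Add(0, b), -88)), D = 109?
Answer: 73923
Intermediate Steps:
Function('G')(A) = Mul(10, A) (Function('G')(A) = Mul(5, Mul(2, A)) = Mul(10, A))
Function('a')(b) = Add(-8008, Mul(91, b)) (Function('a')(b) = Mul(Add(Mul(10, 7), 21), Add(Add(0, b), -88)) = Mul(Add(70, 21), Add(b, -88)) = Mul(91, Add(-88, b)) = Add(-8008, Mul(91, b)))
Add(48352, Mul(-1, Function('a')(Add(-84, Mul(-1, D))))) = Add(48352, Mul(-1, Add(-8008, Mul(91, Add(-84, Mul(-1, 109)))))) = Add(48352, Mul(-1, Add(-8008, Mul(91, Add(-84, -109))))) = Add(48352, Mul(-1, Add(-8008, Mul(91, -193)))) = Add(48352, Mul(-1, Add(-8008, -17563))) = Add(48352, Mul(-1, -25571)) = Add(48352, 25571) = 73923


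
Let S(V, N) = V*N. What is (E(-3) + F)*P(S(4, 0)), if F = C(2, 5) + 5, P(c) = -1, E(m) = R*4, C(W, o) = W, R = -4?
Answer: 9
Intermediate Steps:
S(V, N) = N*V
E(m) = -16 (E(m) = -4*4 = -16)
F = 7 (F = 2 + 5 = 7)
(E(-3) + F)*P(S(4, 0)) = (-16 + 7)*(-1) = -9*(-1) = 9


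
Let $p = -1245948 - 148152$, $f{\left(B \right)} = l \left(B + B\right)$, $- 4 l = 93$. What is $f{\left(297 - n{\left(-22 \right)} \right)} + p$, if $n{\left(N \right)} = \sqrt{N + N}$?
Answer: $- \frac{2815821}{2} + 93 i \sqrt{11} \approx -1.4079 \cdot 10^{6} + 308.45 i$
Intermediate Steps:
$l = - \frac{93}{4}$ ($l = \left(- \frac{1}{4}\right) 93 = - \frac{93}{4} \approx -23.25$)
$n{\left(N \right)} = \sqrt{2} \sqrt{N}$ ($n{\left(N \right)} = \sqrt{2 N} = \sqrt{2} \sqrt{N}$)
$f{\left(B \right)} = - \frac{93 B}{2}$ ($f{\left(B \right)} = - \frac{93 \left(B + B\right)}{4} = - \frac{93 \cdot 2 B}{4} = - \frac{93 B}{2}$)
$p = -1394100$
$f{\left(297 - n{\left(-22 \right)} \right)} + p = - \frac{93 \left(297 - \sqrt{2} \sqrt{-22}\right)}{2} - 1394100 = - \frac{93 \left(297 - \sqrt{2} i \sqrt{22}\right)}{2} - 1394100 = - \frac{93 \left(297 - 2 i \sqrt{11}\right)}{2} - 1394100 = \left(- \frac{27621}{2} + 93 i \sqrt{11}\right) - 1394100 = - \frac{2815821}{2} + 93 i \sqrt{11}$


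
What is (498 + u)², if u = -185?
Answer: 97969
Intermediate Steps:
(498 + u)² = (498 - 185)² = 313² = 97969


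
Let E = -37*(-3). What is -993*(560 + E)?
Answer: -666303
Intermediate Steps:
E = 111
-993*(560 + E) = -993*(560 + 111) = -993*671 = -666303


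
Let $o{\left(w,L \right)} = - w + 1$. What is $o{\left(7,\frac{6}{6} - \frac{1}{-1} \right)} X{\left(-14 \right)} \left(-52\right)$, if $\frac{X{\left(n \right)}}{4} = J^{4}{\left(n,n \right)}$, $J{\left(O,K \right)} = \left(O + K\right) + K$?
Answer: $3883396608$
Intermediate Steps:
$J{\left(O,K \right)} = O + 2 K$ ($J{\left(O,K \right)} = \left(K + O\right) + K = O + 2 K$)
$X{\left(n \right)} = 324 n^{4}$ ($X{\left(n \right)} = 4 \left(n + 2 n\right)^{4} = 4 \left(3 n\right)^{4} = 4 \cdot 81 n^{4} = 324 n^{4}$)
$o{\left(w,L \right)} = 1 - w$
$o{\left(7,\frac{6}{6} - \frac{1}{-1} \right)} X{\left(-14 \right)} \left(-52\right) = \left(1 - 7\right) 324 \left(-14\right)^{4} \left(-52\right) = \left(1 - 7\right) 324 \cdot 38416 \left(-52\right) = \left(-6\right) 12446784 \left(-52\right) = \left(-74680704\right) \left(-52\right) = 3883396608$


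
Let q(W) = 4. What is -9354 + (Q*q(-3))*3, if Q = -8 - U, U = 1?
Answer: -9462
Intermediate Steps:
Q = -9 (Q = -8 - 1*1 = -8 - 1 = -9)
-9354 + (Q*q(-3))*3 = -9354 - 9*4*3 = -9354 - 36*3 = -9354 - 108 = -9462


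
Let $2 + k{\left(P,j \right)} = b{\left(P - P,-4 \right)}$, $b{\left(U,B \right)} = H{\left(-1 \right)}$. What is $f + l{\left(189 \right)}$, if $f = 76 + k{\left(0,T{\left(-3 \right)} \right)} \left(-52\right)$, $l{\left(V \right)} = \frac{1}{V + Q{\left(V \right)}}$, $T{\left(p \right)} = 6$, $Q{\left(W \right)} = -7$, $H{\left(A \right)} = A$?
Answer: $\frac{42225}{182} \approx 232.01$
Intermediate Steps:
$b{\left(U,B \right)} = -1$
$k{\left(P,j \right)} = -3$ ($k{\left(P,j \right)} = -2 - 1 = -3$)
$l{\left(V \right)} = \frac{1}{-7 + V}$ ($l{\left(V \right)} = \frac{1}{V - 7} = \frac{1}{-7 + V}$)
$f = 232$ ($f = 76 - -156 = 76 + 156 = 232$)
$f + l{\left(189 \right)} = 232 + \frac{1}{-7 + 189} = 232 + \frac{1}{182} = \frac{42225}{182}$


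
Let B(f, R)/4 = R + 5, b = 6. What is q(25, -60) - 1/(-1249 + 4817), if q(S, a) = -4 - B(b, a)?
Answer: 770687/3568 ≈ 216.00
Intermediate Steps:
B(f, R) = 20 + 4*R (B(f, R) = 4*(R + 5) = 4*(5 + R) = 20 + 4*R)
q(S, a) = -24 - 4*a (q(S, a) = -4 - (20 + 4*a) = -4 + (-20 - 4*a) = -24 - 4*a)
q(25, -60) - 1/(-1249 + 4817) = (-24 - 4*(-60)) - 1/(-1249 + 4817) = (-24 + 240) - 1/3568 = 216 - 1*1/3568 = 216 - 1/3568 = 770687/3568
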